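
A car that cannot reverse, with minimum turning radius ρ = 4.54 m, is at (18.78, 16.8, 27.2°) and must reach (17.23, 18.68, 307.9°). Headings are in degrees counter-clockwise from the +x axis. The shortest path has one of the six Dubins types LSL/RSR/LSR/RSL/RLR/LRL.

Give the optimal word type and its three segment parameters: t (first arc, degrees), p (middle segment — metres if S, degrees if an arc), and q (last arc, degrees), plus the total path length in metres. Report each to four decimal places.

Let ψ = atan2(Δy, Δx) = atan2(1.88, -1.55) = 129.5045° be the start→goal bearing.
Normalize: d = |goal − start| / ρ = 2.436575/4.54 = 0.536691, α = (θ_start − ψ) mod 360° = 257.6955° = 4.497635 rad, β = (θ_goal − ψ) mod 360° = 178.3955° = 3.113589 rad.
Common terms: sin α = -0.977029, cos α = -0.213107, sin β = 0.028000, cos β = -0.999608, cos(α−β) = 0.185667, d² = 0.288037. Work in radians in the unit-radius frame; every candidate has L = ρ·(t + p + q).
LSL: p² = 2 + d² − 2cos(α−β) + 2d(sin α − sin β) = 0.837924; p = √p² = 0.915382; φ = atan2(cos β − cos α, d + sin α − sin β) = -2.107879 rad; t = (φ − α) mod 2π = 5.960857 rad, q = (β − φ) mod 2π = 5.221468 rad → L = 4.54·(5.960857 + 0.915382 + 5.221468) = 4.54·12.097707 = 54.923588 m
RSR: p² = 2 + d² − 2cos(α−β) + 2d(sin β − sin α) = 2.995483; p = √p² = 1.730746; φ = atan2(cos α − cos β, d − sin α + sin β) = 0.471731 rad; t = (α − φ) mod 2π = 4.025904 rad, q = (φ − β) mod 2π = 3.641327 rad → L = 4.54·(4.025904 + 1.730746 + 3.641327) = 4.54·9.397978 = 42.666819 m
LSR: p² = d² − 2 + 2cos(α−β) + 2d(sin α + sin β) = -2.359300 < 0 → infeasible
RSL: p² = d² − 2 + 2cos(α−β) − 2d(sin α + sin β) = -0.321960 < 0 → infeasible
RLR: c = (6 − d² + 2cos(α−β) + 2d(sin α − sin β))/8 = 0.625565; p = 2π − arccos c = 5.388244 rad; φ = atan2(cos α − cos β, d − sin α + sin β) = 0.471731 rad; t = (α − φ + p/2) mod 2π = 0.436841 rad, q = (α − β − t + p) mod 2π = 0.052264 rad → L = 4.54·(0.436841 + 5.388244 + 0.052264) = 4.54·5.877349 = 26.683164 m
LRL: c = (6 − d² + 2cos(α−β) − 2d(sin α − sin β))/8 = 0.895259; p = 2π − arccos c = 5.821402 rad; φ = atan2(cos β − cos α, d + sin α − sin β) = -2.107879 rad; t = (φ − α + p/2) mod 2π = 2.588373 rad, q = (β − α − t + p) mod 2π = 1.848984 rad → L = 4.54·(2.588373 + 5.821402 + 1.848984) = 4.54·10.258758 = 46.574762 m
Shortest: RLR with L = 26.683164 m ≈ 26.6832 m
Convert RLR to answer units (arcs ×180/π): t = 0.436841·180/π = 25.0291°, p = 5.388244·180/π = 308.7236°, q = 0.052264·180/π = 2.9945°, L = 26.6832 m.

RLR: t = 25.0291°, p = 308.7236°, q = 2.9945°, L = 26.6832 m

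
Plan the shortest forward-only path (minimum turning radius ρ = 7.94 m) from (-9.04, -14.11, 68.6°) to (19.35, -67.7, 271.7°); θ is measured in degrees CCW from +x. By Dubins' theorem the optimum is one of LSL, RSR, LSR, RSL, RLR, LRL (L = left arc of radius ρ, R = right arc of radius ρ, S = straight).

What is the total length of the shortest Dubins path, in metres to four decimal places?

Let ψ = atan2(Δy, Δx) = atan2(-53.59, 28.39) = -62.0870° be the start→goal bearing.
Normalize: d = |goal − start| / ρ = 60.645529/7.94 = 7.637976, α = (θ_start − ψ) mod 360° = 130.6870° = 2.280919 rad, β = (θ_goal − ψ) mod 360° = 333.7870° = 5.825682 rad.
Common terms: sin α = 0.758282, cos α = -0.651927, sin β = -0.441709, cos β = 0.897158, cos(α−β) = -0.919821, d² = 58.338677. Work in radians in the unit-radius frame; every candidate has L = ρ·(t + p + q).
LSL: p² = 2 + d² − 2cos(α−β) + 2d(sin α − sin β) = 80.509330; p = √p² = 8.972699; φ = atan2(cos β − cos α, d + sin α − sin β) = 0.173514 rad; t = (φ − α) mod 2π = 4.175780 rad, q = (β − φ) mod 2π = 5.652169 rad → L = 7.94·(4.175780 + 8.972699 + 5.652169) = 7.94·18.800648 = 149.277147 m
RSR: p² = 2 + d² − 2cos(α−β) + 2d(sin β − sin α) = 43.847309; p = √p² = 6.621730; φ = atan2(cos α − cos β, d − sin α + sin β) = -0.236128 rad; t = (α − φ) mod 2π = 2.517046 rad, q = (φ − β) mod 2π = 0.221375 rad → L = 7.94·(2.517046 + 6.621730 + 0.221375) = 7.94·9.360152 = 74.319604 m
LSR: p² = d² − 2 + 2cos(α−β) + 2d(sin α + sin β) = 59.334986; p = √p² = 7.702921; φ = atan2(−cos α − cos β, d + sin α + sin β) − atan2(−2, p) = 0.223213 rad; t = (φ − α) mod 2π = 4.225480 rad, q = (φ − β) mod 2π = 0.680716 rad → L = 7.94·(4.225480 + 7.702921 + 0.680716) = 7.94·12.609116 = 100.116385 m
RSL: p² = d² − 2 + 2cos(α−β) − 2d(sin α + sin β) = 49.663081; p = √p² = 7.047204; φ = atan2(cos α + cos β, d − sin α − sin β) − atan2(2, p) = -0.243047 rad; t = (α − φ) mod 2π = 2.523965 rad, q = (β − φ) mod 2π = 6.068729 rad → L = 7.94·(2.523965 + 7.047204 + 6.068729) = 7.94·15.639898 = 124.180793 m
RLR: c = (6 − d² + 2cos(α−β) + 2d(sin α − sin β))/8 = -4.480914, |c| > 1 → infeasible
LRL: c = (6 − d² + 2cos(α−β) − 2d(sin α − sin β))/8 = -9.063666, |c| > 1 → infeasible
Shortest: RSR with L = 74.319604 m ≈ 74.3196 m

74.3196 m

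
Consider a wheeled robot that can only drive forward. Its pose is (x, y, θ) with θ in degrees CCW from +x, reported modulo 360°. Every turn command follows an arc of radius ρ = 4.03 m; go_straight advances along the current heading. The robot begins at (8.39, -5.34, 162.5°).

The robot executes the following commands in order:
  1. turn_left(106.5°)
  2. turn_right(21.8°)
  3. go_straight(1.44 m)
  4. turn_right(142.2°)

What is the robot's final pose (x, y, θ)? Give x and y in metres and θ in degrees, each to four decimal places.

(-5.3313, -11.4133, 105.0000°)

set_pose: (x, y, θ) = (8.3900, -5.3400, 162.5000°), ρ = 4.03
turn_left(106.5°): centre at ρ to the left, rotate +106.5° → (3.1488, -9.1131, 269.0000°)
turn_right(21.8°): centre at ρ to the right, rotate −21.8° → (2.8345, -10.6045, 247.2000°)
go_straight(1.44): x += 1.44·cos θ, y += 1.44·sin θ → (2.2765, -11.9320, 247.2000°)
turn_right(142.2°): centre at ρ to the right, rotate −142.2° → (-5.3313, -11.4133, 105.0000°)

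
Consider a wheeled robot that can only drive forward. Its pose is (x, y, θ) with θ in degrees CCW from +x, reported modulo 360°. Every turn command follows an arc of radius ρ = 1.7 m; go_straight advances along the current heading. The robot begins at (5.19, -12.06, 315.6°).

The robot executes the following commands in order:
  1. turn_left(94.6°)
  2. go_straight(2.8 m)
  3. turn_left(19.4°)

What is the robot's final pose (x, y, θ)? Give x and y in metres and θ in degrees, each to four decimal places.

(9.7651, -9.2868, 69.6000°)

set_pose: (x, y, θ) = (5.1900, -12.0600, 315.6000°), ρ = 1.7
turn_left(94.6°): centre at ρ to the left, rotate +94.6° → (7.6855, -11.9336, 410.2000° ≡ 50.2000°)
go_straight(2.8): x += 2.8·cos θ, y += 2.8·sin θ → (9.4778, -9.7824, 50.2000°)
turn_left(19.4°): centre at ρ to the left, rotate +19.4° → (9.7651, -9.2868, 69.6000°)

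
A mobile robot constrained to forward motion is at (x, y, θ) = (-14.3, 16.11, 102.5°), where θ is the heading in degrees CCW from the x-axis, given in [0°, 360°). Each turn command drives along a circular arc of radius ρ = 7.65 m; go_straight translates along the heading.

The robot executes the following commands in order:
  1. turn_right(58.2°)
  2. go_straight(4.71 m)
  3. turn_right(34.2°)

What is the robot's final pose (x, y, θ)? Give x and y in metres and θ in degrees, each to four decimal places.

(-4.8020, 28.5867, 10.1000°)

set_pose: (x, y, θ) = (-14.3000, 16.1100, 102.5000°), ρ = 7.65
turn_right(58.2°): centre at ρ to the right, rotate −58.2° → (-12.1742, 23.2408, 44.3000°)
go_straight(4.71): x += 4.71·cos θ, y += 4.71·sin θ → (-8.8033, 26.5303, 44.3000°)
turn_right(34.2°): centre at ρ to the right, rotate −34.2° → (-4.8020, 28.5867, 10.1000°)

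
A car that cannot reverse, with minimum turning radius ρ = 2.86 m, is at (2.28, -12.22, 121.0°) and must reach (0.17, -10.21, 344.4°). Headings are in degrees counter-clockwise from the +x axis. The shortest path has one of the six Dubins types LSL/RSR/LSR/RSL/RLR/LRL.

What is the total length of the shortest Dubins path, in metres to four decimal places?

18.7366 m

Let ψ = atan2(Δy, Δx) = atan2(2.01, -2.11) = 136.3904° be the start→goal bearing.
Normalize: d = |goal − start| / ρ = 2.914138/2.86 = 1.018929, α = (θ_start − ψ) mod 360° = 344.6096° = 6.014572 rad, β = (θ_goal − ψ) mod 360° = 208.0096° = 3.630452 rad.
Common terms: sin α = -0.265395, cos α = 0.964140, sin β = -0.469619, cos β = -0.882869, cos(α−β) = -0.726575, d² = 1.038217. Work in radians in the unit-radius frame; every candidate has L = ρ·(t + p + q).
LSL: p² = 2 + d² − 2cos(α−β) + 2d(sin α − sin β) = 4.907548; p = √p² = 2.215299; φ = atan2(cos β − cos α, d + sin α − sin β) = -0.985868 rad; t = (φ − α) mod 2π = 5.565931 rad, q = (β − φ) mod 2π = 4.616320 rad → L = 2.86·(5.565931 + 2.215299 + 4.616320) = 2.86·12.397549 = 35.456991 m
RSR: p² = 2 + d² − 2cos(α−β) + 2d(sin β − sin α) = 4.075185; p = √p² = 2.018709; φ = atan2(cos α − cos β, d − sin α + sin β) = 1.155373 rad; t = (α − φ) mod 2π = 4.859199 rad, q = (φ − β) mod 2π = 3.808106 rad → L = 2.86·(4.859199 + 2.018709 + 3.808106) = 2.86·10.686014 = 30.561999 m
LSR: p² = d² − 2 + 2cos(α−β) + 2d(sin α + sin β) = -3.912787 < 0 → infeasible
RSL: p² = d² − 2 + 2cos(α−β) − 2d(sin α + sin β) = -0.917077 < 0 → infeasible
RLR: c = (6 − d² + 2cos(α−β) + 2d(sin α − sin β))/8 = 0.490602; p = 2π − arccos c = 5.225169 rad; φ = atan2(cos α − cos β, d − sin α + sin β) = 1.155373 rad; t = (α − φ + p/2) mod 2π = 1.188598 rad, q = (α − β − t + p) mod 2π = 0.137506 rad → L = 2.86·(1.188598 + 5.225169 + 0.137506) = 2.86·6.551273 = 18.736641 m
LRL: c = (6 − d² + 2cos(α−β) − 2d(sin α − sin β))/8 = 0.386557; p = 2π − arccos c = 5.109284 rad; φ = atan2(cos β − cos α, d + sin α − sin β) = -0.985868 rad; t = (φ − α + p/2) mod 2π = 1.837387 rad, q = (β − α − t + p) mod 2π = 0.887777 rad → L = 2.86·(1.837387 + 5.109284 + 0.887777) = 2.86·7.834448 = 22.406522 m
Shortest: RLR with L = 18.736641 m ≈ 18.7366 m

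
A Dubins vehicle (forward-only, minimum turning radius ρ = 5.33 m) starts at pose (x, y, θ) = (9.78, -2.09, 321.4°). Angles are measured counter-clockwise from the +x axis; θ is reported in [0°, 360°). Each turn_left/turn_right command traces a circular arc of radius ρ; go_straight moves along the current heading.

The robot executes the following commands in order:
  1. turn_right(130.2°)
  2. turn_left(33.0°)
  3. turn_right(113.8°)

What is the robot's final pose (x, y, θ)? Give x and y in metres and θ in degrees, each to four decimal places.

set_pose: (x, y, θ) = (9.7800, -2.0900, 321.4000°), ρ = 5.33
turn_right(130.2°): centre at ρ to the right, rotate −130.2° → (7.4900, -11.4840, 191.2000°)
turn_left(33.0°): centre at ρ to the left, rotate +33.0° → (4.8094, -12.8914, 224.2000°)
turn_right(113.8°): centre at ρ to the right, rotate −113.8° → (-3.9022, -10.9281, 110.4000°)

(-3.9022, -10.9281, 110.4000°)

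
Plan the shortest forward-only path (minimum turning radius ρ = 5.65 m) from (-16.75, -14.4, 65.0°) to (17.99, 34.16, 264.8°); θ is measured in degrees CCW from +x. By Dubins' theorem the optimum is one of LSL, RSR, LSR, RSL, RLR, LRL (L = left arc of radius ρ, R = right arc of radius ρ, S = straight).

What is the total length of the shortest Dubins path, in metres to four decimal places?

72.5757 m

Let ψ = atan2(Δy, Δx) = atan2(48.56, 34.74) = 54.4199° be the start→goal bearing.
Normalize: d = |goal − start| / ρ = 59.707129/5.65 = 10.567633, α = (θ_start − ψ) mod 360° = 10.5801° = 0.184657 rad, β = (θ_goal − ψ) mod 360° = 210.3801° = 3.671825 rad.
Common terms: sin α = 0.183609, cos α = 0.982999, sin β = -0.505734, cos β = -0.862690, cos(α−β) = -0.940881, d² = 111.674875. Work in radians in the unit-radius frame; every candidate has L = ρ·(t + p + q).
LSL: p² = 2 + d² − 2cos(α−β) + 2d(sin α − sin β) = 130.126086; p = √p² = 11.407282; φ = atan2(cos β − cos α, d + sin α − sin β) = -0.162514 rad; t = (φ − α) mod 2π = 5.936015 rad, q = (β − φ) mod 2π = 3.834338 rad → L = 5.65·(5.936015 + 11.407282 + 3.834338) = 5.65·21.177635 = 119.653640 m
RSR: p² = 2 + d² − 2cos(α−β) + 2d(sin β − sin α) = 100.987187; p = √p² = 10.049238; φ = atan2(cos α − cos β, d − sin α + sin β) = 0.184713 rad; t = (α − φ) mod 2π = 6.283129 rad, q = (φ − β) mod 2π = 2.796074 rad → L = 5.65·(6.283129 + 10.049238 + 2.796074) = 5.65·19.128441 = 108.075691 m
LSR: p² = d² − 2 + 2cos(α−β) + 2d(sin α + sin β) = 100.984931; p = √p² = 10.049126; φ = atan2(−cos α − cos β, d + sin α + sin β) − atan2(−2, p) = 0.184713 rad; t = (φ − α) mod 2π = 0.000056 rad, q = (φ − β) mod 2π = 2.796074 rad → L = 5.65·(0.000056 + 10.049126 + 2.796074) = 5.65·12.845256 = 72.575694 m
RSL: p² = d² − 2 + 2cos(α−β) − 2d(sin α + sin β) = 114.601296; p = √p² = 10.705199; φ = atan2(cos α + cos β, d − sin α − sin β) − atan2(2, p) = -0.173648 rad; t = (α − φ) mod 2π = 0.358305 rad, q = (β − φ) mod 2π = 3.845473 rad → L = 5.65·(0.358305 + 10.705199 + 3.845473) = 5.65·14.908978 = 84.235727 m
RLR: c = (6 − d² + 2cos(α−β) + 2d(sin α − sin β))/8 = -11.623398, |c| > 1 → infeasible
LRL: c = (6 − d² + 2cos(α−β) − 2d(sin α − sin β))/8 = -15.265761, |c| > 1 → infeasible
Shortest: LSR with L = 72.575694 m ≈ 72.5757 m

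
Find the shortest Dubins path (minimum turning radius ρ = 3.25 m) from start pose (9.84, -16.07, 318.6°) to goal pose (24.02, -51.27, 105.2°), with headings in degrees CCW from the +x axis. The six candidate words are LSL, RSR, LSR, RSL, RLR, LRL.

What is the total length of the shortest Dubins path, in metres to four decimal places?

48.0952 m

Let ψ = atan2(Δy, Δx) = atan2(-35.20, 14.18) = -68.0584° be the start→goal bearing.
Normalize: d = |goal − start| / ρ = 37.948813/3.25 = 11.676558, α = (θ_start − ψ) mod 360° = 26.6584° = 0.465277 rad, β = (θ_goal − ψ) mod 360° = 173.2584° = 3.023930 rad.
Common terms: sin α = 0.448670, cos α = 0.893697, sin β = 0.117392, cos β = -0.993086, cos(α−β) = -0.834848, d² = 136.342002. Work in radians in the unit-radius frame; every candidate has L = ρ·(t + p + q).
LSL: p² = 2 + d² − 2cos(α−β) + 2d(sin α − sin β) = 147.748087; p = √p² = 12.155167; φ = atan2(cos β − cos α, d + sin α − sin β) = -0.155855 rad; t = (φ − α) mod 2π = 5.662053 rad, q = (β − φ) mod 2π = 3.179785 rad → L = 3.25·(5.662053 + 12.155167 + 3.179785) = 3.25·20.997005 = 68.240267 m
RSR: p² = 2 + d² − 2cos(α−β) + 2d(sin β − sin α) = 132.275309; p = √p² = 11.501100; φ = atan2(cos α − cos β, d − sin α + sin β) = 0.164797 rad; t = (α − φ) mod 2π = 0.300480 rad, q = (φ − β) mod 2π = 3.424053 rad → L = 3.25·(0.300480 + 11.501100 + 3.424053) = 3.25·15.225633 = 49.483307 m
LSR: p² = d² − 2 + 2cos(α−β) + 2d(sin α + sin β) = 145.891619; p = √p² = 12.078560; φ = atan2(−cos α − cos β, d + sin α + sin β) − atan2(−2, p) = 0.172212 rad; t = (φ − α) mod 2π = 5.990120 rad, q = (φ − β) mod 2π = 3.431467 rad → L = 3.25·(5.990120 + 12.078560 + 3.431467) = 3.25·21.500148 = 69.875481 m
RSL: p² = d² − 2 + 2cos(α−β) − 2d(sin α + sin β) = 119.452995; p = √p² = 10.929455; φ = atan2(cos α + cos β, d − sin α − sin β) − atan2(2, p) = -0.189934 rad; t = (α − φ) mod 2π = 0.655211 rad, q = (β − φ) mod 2π = 3.213864 rad → L = 3.25·(0.655211 + 10.929455 + 3.213864) = 3.25·14.798531 = 48.095226 m
RLR: c = (6 − d² + 2cos(α−β) + 2d(sin α − sin β))/8 = -15.534414, |c| > 1 → infeasible
LRL: c = (6 − d² + 2cos(α−β) − 2d(sin α − sin β))/8 = -17.468511, |c| > 1 → infeasible
Shortest: RSL with L = 48.095226 m ≈ 48.0952 m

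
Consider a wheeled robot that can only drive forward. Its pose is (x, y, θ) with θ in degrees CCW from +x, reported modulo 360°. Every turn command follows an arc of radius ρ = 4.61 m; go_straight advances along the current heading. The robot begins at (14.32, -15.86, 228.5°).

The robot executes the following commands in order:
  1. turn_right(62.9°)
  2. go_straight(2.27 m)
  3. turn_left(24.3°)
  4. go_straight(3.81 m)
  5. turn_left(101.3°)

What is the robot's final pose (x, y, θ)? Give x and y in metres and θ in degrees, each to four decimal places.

set_pose: (x, y, θ) = (14.3200, -15.8600, 228.5000°), ρ = 4.61
turn_right(62.9°): centre at ρ to the right, rotate −62.9° → (9.7209, -17.2705, 165.6000°)
go_straight(2.27): x += 2.27·cos θ, y += 2.27·sin θ → (7.5222, -16.7060, 165.6000°)
turn_left(24.3°): centre at ρ to the left, rotate +24.3° → (5.5831, -16.6298, 189.9000°)
go_straight(3.81): x += 3.81·cos θ, y += 3.81·sin θ → (1.8298, -17.2848, 189.9000°)
turn_left(101.3°): centre at ρ to the left, rotate +101.3° → (-1.6756, -23.4933, 291.2000°)

(-1.6756, -23.4933, 291.2000°)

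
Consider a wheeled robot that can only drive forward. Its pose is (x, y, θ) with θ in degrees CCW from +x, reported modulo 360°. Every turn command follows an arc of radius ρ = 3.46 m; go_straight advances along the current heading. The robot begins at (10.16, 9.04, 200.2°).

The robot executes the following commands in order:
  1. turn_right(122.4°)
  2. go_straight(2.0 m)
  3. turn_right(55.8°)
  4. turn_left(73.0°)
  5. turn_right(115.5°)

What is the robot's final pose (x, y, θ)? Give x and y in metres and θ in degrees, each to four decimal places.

(14.9010, 24.5021, 339.5000°)

set_pose: (x, y, θ) = (10.1600, 9.0400, 200.2000°), ρ = 3.46
turn_right(122.4°): centre at ρ to the right, rotate −122.4° → (5.5834, 13.0184, 77.8000°)
go_straight(2.0): x += 2.0·cos θ, y += 2.0·sin θ → (6.0061, 14.9732, 77.8000°)
turn_right(55.8°): centre at ρ to the right, rotate −55.8° → (8.0918, 17.4501, 22.0000°)
turn_left(73.0°): centre at ρ to the left, rotate +73.0° → (10.2425, 20.9597, 95.0000°)
turn_right(115.5°): centre at ρ to the right, rotate −115.5° → (14.9010, 24.5021, -20.5000° ≡ 339.5000°)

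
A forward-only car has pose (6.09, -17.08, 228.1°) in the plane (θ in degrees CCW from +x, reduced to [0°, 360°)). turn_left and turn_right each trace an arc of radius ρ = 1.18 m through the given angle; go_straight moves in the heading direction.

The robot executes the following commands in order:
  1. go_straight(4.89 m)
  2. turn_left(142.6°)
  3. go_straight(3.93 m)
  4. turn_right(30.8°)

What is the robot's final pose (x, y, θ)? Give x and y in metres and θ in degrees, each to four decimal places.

set_pose: (x, y, θ) = (6.0900, -17.0800, 228.1000°), ρ = 1.18
go_straight(4.89): x += 4.89·cos θ, y += 4.89·sin θ → (2.8243, -20.7197, 228.1000°)
turn_left(142.6°): centre at ρ to the left, rotate +142.6° → (3.9217, -22.6672, 370.7000° ≡ 10.7000°)
go_straight(3.93): x += 3.93·cos θ, y += 3.93·sin θ → (7.7833, -21.9375, 10.7000°)
turn_right(30.8°): centre at ρ to the right, rotate −30.8° → (8.4079, -21.9889, -20.1000° ≡ 339.9000°)

(8.4079, -21.9889, 339.9000°)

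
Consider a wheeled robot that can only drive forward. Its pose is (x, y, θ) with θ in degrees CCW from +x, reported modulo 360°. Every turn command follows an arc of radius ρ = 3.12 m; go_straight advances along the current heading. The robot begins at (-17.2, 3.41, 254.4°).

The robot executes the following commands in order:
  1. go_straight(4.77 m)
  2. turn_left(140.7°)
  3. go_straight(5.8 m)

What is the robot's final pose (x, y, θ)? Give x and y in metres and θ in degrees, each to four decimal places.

(-8.9384, -1.2409, 35.1000°)

set_pose: (x, y, θ) = (-17.2000, 3.4100, 254.4000°), ρ = 3.12
go_straight(4.77): x += 4.77·cos θ, y += 4.77·sin θ → (-18.4827, -1.1843, 254.4000°)
turn_left(140.7°): centre at ρ to the left, rotate +140.7° → (-13.6837, -4.5759, 395.1000° ≡ 35.1000°)
go_straight(5.8): x += 5.8·cos θ, y += 5.8·sin θ → (-8.9384, -1.2409, 35.1000°)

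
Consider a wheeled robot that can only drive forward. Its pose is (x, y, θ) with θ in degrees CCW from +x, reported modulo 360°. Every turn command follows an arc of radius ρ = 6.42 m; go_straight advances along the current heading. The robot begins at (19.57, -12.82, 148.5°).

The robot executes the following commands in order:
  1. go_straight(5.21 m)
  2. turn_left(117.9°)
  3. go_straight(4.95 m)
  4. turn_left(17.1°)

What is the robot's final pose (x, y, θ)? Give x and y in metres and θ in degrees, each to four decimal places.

(5.2199, -22.0107, 283.5000°)

set_pose: (x, y, θ) = (19.5700, -12.8200, 148.5000°), ρ = 6.42
go_straight(5.21): x += 5.21·cos θ, y += 5.21·sin θ → (15.1277, -10.0978, 148.5000°)
turn_left(117.9°): centre at ρ to the left, rotate +117.9° → (5.3660, -15.1686, 266.4000°)
go_straight(4.95): x += 4.95·cos θ, y += 4.95·sin θ → (5.0552, -20.1088, 266.4000°)
turn_left(17.1°): centre at ρ to the left, rotate +17.1° → (5.2199, -22.0107, 283.5000°)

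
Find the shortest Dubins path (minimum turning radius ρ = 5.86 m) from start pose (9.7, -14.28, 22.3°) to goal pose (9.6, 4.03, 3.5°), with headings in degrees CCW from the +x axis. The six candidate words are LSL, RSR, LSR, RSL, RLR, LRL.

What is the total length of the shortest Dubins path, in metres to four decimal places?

Let ψ = atan2(Δy, Δx) = atan2(18.31, -0.10) = 90.3129° be the start→goal bearing.
Normalize: d = |goal − start| / ρ = 18.310273/5.86 = 3.124620, α = (θ_start − ψ) mod 360° = 291.9871° = 5.096136 rad, β = (θ_goal − ψ) mod 360° = 273.1871° = 4.768014 rad.
Common terms: sin α = -0.927268, cos α = 0.374398, sin β = -0.998453, cos β = 0.055596, cos(α−β) = 0.946649, d² = 9.763250. Work in radians in the unit-radius frame; every candidate has L = ρ·(t + p + q).
LSL: p² = 2 + d² − 2cos(α−β) + 2d(sin α − sin β) = 10.314804; p = √p² = 3.211667; φ = atan2(cos β − cos α, d + sin α − sin β) = -0.099427 rad; t = (φ − α) mod 2π = 1.087622 rad, q = (β − φ) mod 2π = 4.867441 rad → L = 5.86·(1.087622 + 3.211667 + 4.867441) = 5.86·9.166730 = 53.717039 m
RSR: p² = 2 + d² − 2cos(α−β) + 2d(sin β − sin α) = 9.425099; p = √p² = 3.070032; φ = atan2(cos α − cos β, d − sin α + sin β) = 0.104030 rad; t = (α − φ) mod 2π = 4.992105 rad, q = (φ − β) mod 2π = 1.619202 rad → L = 5.86·(4.992105 + 3.070032 + 1.619202) = 5.86·9.681340 = 56.732650 m
LSR: p² = d² − 2 + 2cos(α−β) + 2d(sin α + sin β) = -2.377748 < 0 → infeasible
RSL: p² = d² − 2 + 2cos(α−β) − 2d(sin α + sin β) = 21.690845; p = √p² = 4.657343; φ = atan2(cos α + cos β, d − sin α − sin β) − atan2(2, p) = -0.320680 rad; t = (α − φ) mod 2π = 5.416816 rad, q = (β − φ) mod 2π = 5.088694 rad → L = 5.86·(5.416816 + 4.657343 + 5.088694) = 5.86·15.162852 = 88.854316 m
RLR: c = (6 − d² + 2cos(α−β) + 2d(sin α − sin β))/8 = -0.178137; p = 2π − arccos c = 4.533296 rad; φ = atan2(cos α − cos β, d − sin α + sin β) = 0.104030 rad; t = (α − φ + p/2) mod 2π = 0.975568 rad, q = (α − β − t + p) mod 2π = 3.885850 rad → L = 5.86·(0.975568 + 4.533296 + 3.885850) = 5.86·9.394713 = 55.053020 m
LRL: c = (6 − d² + 2cos(α−β) − 2d(sin α − sin β))/8 = -0.289350; p = 2π − arccos c = 4.418841 rad; φ = atan2(cos β − cos α, d + sin α − sin β) = -0.099427 rad; t = (φ − α + p/2) mod 2π = 3.297043 rad, q = (β − α − t + p) mod 2π = 0.793676 rad → L = 5.86·(3.297043 + 4.418841 + 0.793676) = 5.86·8.509560 = 49.866019 m
Shortest: LRL with L = 49.866019 m ≈ 49.8660 m

49.8660 m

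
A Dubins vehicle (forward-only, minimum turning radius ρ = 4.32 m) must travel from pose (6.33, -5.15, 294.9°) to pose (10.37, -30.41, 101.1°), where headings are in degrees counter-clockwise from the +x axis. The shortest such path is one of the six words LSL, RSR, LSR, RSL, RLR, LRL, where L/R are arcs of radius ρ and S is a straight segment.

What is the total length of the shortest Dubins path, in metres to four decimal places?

40.3023 m

Let ψ = atan2(Δy, Δx) = atan2(-25.26, 4.04) = -80.9133° be the start→goal bearing.
Normalize: d = |goal − start| / ρ = 25.581032/4.32 = 5.921535, α = (θ_start − ψ) mod 360° = 15.8133° = 0.275993 rad, β = (θ_goal − ψ) mod 360° = 182.0133° = 3.176731 rad.
Common terms: sin α = 0.272503, cos α = 0.962155, sin β = -0.035131, cos β = -0.999383, cos(α−β) = -0.971134, d² = 35.064579. Work in radians in the unit-radius frame; every candidate has L = ρ·(t + p + q).
LSL: p² = 2 + d² − 2cos(α−β) + 2d(sin α − sin β) = 42.650176; p = √p² = 6.530710; φ = atan2(cos β − cos α, d + sin α − sin β) = -0.305066 rad; t = (φ − α) mod 2π = 5.702126 rad, q = (β − φ) mod 2π = 3.481797 rad → L = 4.32·(5.702126 + 6.530710 + 3.481797) = 4.32·15.714633 = 67.887213 m
RSR: p² = 2 + d² − 2cos(α−β) + 2d(sin β − sin α) = 35.363519; p = √p² = 5.946723; φ = atan2(cos α − cos β, d − sin α + sin β) = 0.336147 rad; t = (α − φ) mod 2π = 6.223032 rad, q = (φ − β) mod 2π = 3.442601 rad → L = 4.32·(6.223032 + 5.946723 + 3.442601) = 4.32·15.612357 = 67.445381 m
LSR: p² = d² − 2 + 2cos(α−β) + 2d(sin α + sin β) = 33.933525; p = √p² = 5.825249; φ = atan2(−cos α − cos β, d + sin α + sin β) − atan2(−2, p) = 0.336768 rad; t = (φ − α) mod 2π = 0.060774 rad, q = (φ − β) mod 2π = 3.443222 rad → L = 4.32·(0.060774 + 5.825249 + 3.443222) = 4.32·9.329245 = 40.302339 m
RSL: p² = d² − 2 + 2cos(α−β) − 2d(sin α + sin β) = 28.311096; p = √p² = 5.320817; φ = atan2(cos α + cos β, d − sin α − sin β) − atan2(2, p) = -0.366093 rad; t = (α − φ) mod 2π = 0.642087 rad, q = (β − φ) mod 2π = 3.542824 rad → L = 4.32·(0.642087 + 5.320817 + 3.542824) = 4.32·9.505728 = 41.064743 m
RLR: c = (6 − d² + 2cos(α−β) + 2d(sin α − sin β))/8 = -3.420440, |c| > 1 → infeasible
LRL: c = (6 − d² + 2cos(α−β) − 2d(sin α − sin β))/8 = -4.331272, |c| > 1 → infeasible
Shortest: LSR with L = 40.302339 m ≈ 40.3023 m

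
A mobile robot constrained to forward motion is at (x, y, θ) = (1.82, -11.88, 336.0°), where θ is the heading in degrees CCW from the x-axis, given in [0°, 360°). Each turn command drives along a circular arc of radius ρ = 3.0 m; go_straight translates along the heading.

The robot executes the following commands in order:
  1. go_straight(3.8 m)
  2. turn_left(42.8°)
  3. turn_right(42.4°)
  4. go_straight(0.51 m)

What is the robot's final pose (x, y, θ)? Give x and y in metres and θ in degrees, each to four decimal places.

(10.1137, -13.8199, 336.4000°)

set_pose: (x, y, θ) = (1.8200, -11.8800, 336.0000°), ρ = 3.0
go_straight(3.8): x += 3.8·cos θ, y += 3.8·sin θ → (5.2915, -13.4256, 336.0000°)
turn_left(42.8°): centre at ρ to the left, rotate +42.8° → (7.4785, -13.5249, 378.8000° ≡ 18.8000°)
turn_right(42.4°): centre at ρ to the right, rotate −42.4° → (9.6463, -13.6158, -23.6000° ≡ 336.4000°)
go_straight(0.51): x += 0.51·cos θ, y += 0.51·sin θ → (10.1137, -13.8199, 336.4000°)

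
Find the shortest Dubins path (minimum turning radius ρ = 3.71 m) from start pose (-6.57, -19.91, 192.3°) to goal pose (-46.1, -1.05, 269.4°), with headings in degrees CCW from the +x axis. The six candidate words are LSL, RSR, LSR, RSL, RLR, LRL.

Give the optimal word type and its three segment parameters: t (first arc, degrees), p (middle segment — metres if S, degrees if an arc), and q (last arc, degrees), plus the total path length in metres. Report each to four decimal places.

RSL: t = 46.9568°, p = 37.4561 m, q = 124.0568°, L = 48.5296 m

Let ψ = atan2(Δy, Δx) = atan2(18.86, -39.53) = 154.4939° be the start→goal bearing.
Normalize: d = |goal − start| / ρ = 43.798636/3.71 = 11.805562, α = (θ_start − ψ) mod 360° = 37.8061° = 0.659841 rad, β = (θ_goal − ψ) mod 360° = 114.9061° = 2.005490 rad.
Common terms: sin α = 0.612991, cos α = 0.790090, sin β = 0.906999, cos β = -0.421132, cos(α−β) = 0.223250, d² = 139.371299. Work in radians in the unit-radius frame; every candidate has L = ρ·(t + p + q).
LSL: p² = 2 + d² − 2cos(α−β) + 2d(sin α − sin β) = 133.982934; p = √p² = 11.575100; φ = atan2(cos β − cos α, d + sin α − sin β) = -0.104832 rad; t = (φ − α) mod 2π = 5.518512 rad, q = (β − φ) mod 2π = 2.110322 rad → L = 3.71·(5.518512 + 11.575100 + 2.110322) = 3.71·19.203934 = 71.246595 m
RSR: p² = 2 + d² − 2cos(α−β) + 2d(sin β − sin α) = 147.866664; p = √p² = 12.160044; φ = atan2(cos α − cos β, d − sin α + sin β) = 0.099772 rad; t = (α − φ) mod 2π = 0.560069 rad, q = (φ − β) mod 2π = 4.377468 rad → L = 3.71·(0.560069 + 12.160044 + 4.377468) = 3.71·17.097580 = 63.432023 m
LSR: p² = d² − 2 + 2cos(α−β) + 2d(sin α + sin β) = 173.706479; p = √p² = 13.179775; φ = atan2(−cos α − cos β, d + sin α + sin β) − atan2(−2, p) = 0.122918 rad; t = (φ − α) mod 2π = 5.746262 rad, q = (φ − β) mod 2π = 4.400614 rad → L = 3.71·(5.746262 + 13.179775 + 4.400614) = 3.71·23.326651 = 86.541876 m
RSL: p² = d² − 2 + 2cos(α−β) − 2d(sin α + sin β) = 101.929120; p = √p² = 10.095995; φ = atan2(cos α + cos β, d − sin α − sin β) − atan2(2, p) = -0.159710 rad; t = (α − φ) mod 2π = 0.819551 rad, q = (β − φ) mod 2π = 2.165200 rad → L = 3.71·(0.819551 + 10.095995 + 2.165200) = 3.71·13.080746 = 48.529569 m
RLR: c = (6 − d² + 2cos(α−β) + 2d(sin α − sin β))/8 = -17.483333, |c| > 1 → infeasible
LRL: c = (6 − d² + 2cos(α−β) − 2d(sin α − sin β))/8 = -15.747867, |c| > 1 → infeasible
Shortest: RSL with L = 48.529569 m ≈ 48.5296 m
Convert RSL to answer units (arcs ×180/π): t = 0.819551·180/π = 46.9568°, p = ρ·p = 3.71·10.095995 = 37.4561 m, q = 2.165200·180/π = 124.0568°, L = 48.5296 m.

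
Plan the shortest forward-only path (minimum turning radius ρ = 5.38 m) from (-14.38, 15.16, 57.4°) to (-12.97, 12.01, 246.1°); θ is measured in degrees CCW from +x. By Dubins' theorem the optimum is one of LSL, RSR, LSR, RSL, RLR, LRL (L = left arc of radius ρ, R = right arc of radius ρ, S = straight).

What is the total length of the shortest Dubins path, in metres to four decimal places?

36.7670 m

Let ψ = atan2(Δy, Δx) = atan2(-3.15, 1.41) = -65.8858° be the start→goal bearing.
Normalize: d = |goal − start| / ρ = 3.451174/5.38 = 0.641482, α = (θ_start − ψ) mod 360° = 123.2858° = 2.151743 rad, β = (θ_goal − ψ) mod 360° = 311.9858° = 5.445179 rad.
Common terms: sin α = 0.835943, cos α = -0.548816, sin β = -0.743311, cos β = 0.668946, cos(α−β) = -0.988494, d² = 0.411499. Work in radians in the unit-radius frame; every candidate has L = ρ·(t + p + q).
LSL: p² = 2 + d² − 2cos(α−β) + 2d(sin α − sin β) = 6.414613; p = √p² = 2.532709; φ = atan2(cos β − cos α, d + sin α − sin β) = 0.501583 rad; t = (φ − α) mod 2π = 4.633025 rad, q = (β − φ) mod 2π = 4.943596 rad → L = 5.38·(4.633025 + 2.532709 + 4.943596) = 5.38·12.109330 = 65.148197 m
RSR: p² = 2 + d² − 2cos(α−β) + 2d(sin β − sin α) = 2.362361; p = √p² = 1.536997; φ = atan2(cos α − cos β, d − sin α + sin β) = -2.227024 rad; t = (α − φ) mod 2π = 4.378767 rad, q = (φ − β) mod 2π = 4.894167 rad → L = 5.38·(4.378767 + 1.536997 + 4.894167) = 5.38·10.809932 = 58.157432 m
LSR: p² = d² − 2 + 2cos(α−β) + 2d(sin α + sin β) = -3.446644 < 0 → infeasible
RSL: p² = d² − 2 + 2cos(α−β) − 2d(sin α + sin β) = -3.684333 < 0 → infeasible
RLR: c = (6 − d² + 2cos(α−β) + 2d(sin α − sin β))/8 = 0.704705; p = 2π − arccos c = 5.494396 rad; φ = atan2(cos α − cos β, d − sin α + sin β) = -2.227024 rad; t = (α − φ + p/2) mod 2π = 0.842780 rad, q = (α − β − t + p) mod 2π = 1.358180 rad → L = 5.38·(0.842780 + 5.494396 + 1.358180) = 5.38·7.695356 = 41.401015 m
LRL: c = (6 − d² + 2cos(α−β) − 2d(sin α − sin β))/8 = 0.198173; p = 2π − arccos c = 4.911883 rad; φ = atan2(cos β − cos α, d + sin α − sin β) = 0.501583 rad; t = (φ − α + p/2) mod 2π = 0.805781 rad, q = (β − α − t + p) mod 2π = 1.116353 rad → L = 5.38·(0.805781 + 4.911883 + 1.116353) = 5.38·6.834017 = 36.767010 m
Shortest: LRL with L = 36.767010 m ≈ 36.7670 m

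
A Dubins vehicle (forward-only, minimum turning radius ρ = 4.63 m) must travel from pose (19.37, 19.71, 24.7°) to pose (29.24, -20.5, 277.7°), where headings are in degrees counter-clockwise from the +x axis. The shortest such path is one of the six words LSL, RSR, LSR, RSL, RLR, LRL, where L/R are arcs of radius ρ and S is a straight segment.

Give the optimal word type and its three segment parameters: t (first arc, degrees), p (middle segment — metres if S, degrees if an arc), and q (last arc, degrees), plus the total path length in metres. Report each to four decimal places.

RSL: t = 109.4919°, p = 36.3740 m, q = 2.4919°, L = 45.4232 m

Let ψ = atan2(Δy, Δx) = atan2(-40.21, 9.87) = -76.2088° be the start→goal bearing.
Normalize: d = |goal − start| / ρ = 41.403635/4.63 = 8.942470, α = (θ_start − ψ) mod 360° = 100.9088° = 1.761190 rad, β = (θ_goal − ψ) mod 360° = 353.9088° = 6.176873 rad.
Common terms: sin α = 0.981930, cos α = -0.189246, sin β = -0.106112, cos β = 0.994354, cos(α−β) = -0.292372, d² = 79.967766. Work in radians in the unit-radius frame; every candidate has L = ρ·(t + p + q).
LSL: p² = 2 + d² − 2cos(α−β) + 2d(sin α − sin β) = 102.012069; p = √p² = 10.100102; φ = atan2(cos β − cos α, d + sin α − sin β) = 0.117457 rad; t = (φ − α) mod 2π = 4.639452 rad, q = (β − φ) mod 2π = 6.059416 rad → L = 4.63·(4.639452 + 10.100102 + 6.059416) = 4.63·20.798971 = 96.299235 m
RSR: p² = 2 + d² − 2cos(α−β) + 2d(sin β − sin α) = 63.092949; p = √p² = 7.943107; φ = atan2(cos α − cos β, d − sin α + sin β) = -0.149567 rad; t = (α − φ) mod 2π = 1.910757 rad, q = (φ − β) mod 2π = 6.239931 rad → L = 4.63·(1.910757 + 7.943107 + 6.239931) = 4.63·16.093795 = 74.514269 m
LSR: p² = d² − 2 + 2cos(α−β) + 2d(sin α + sin β) = 93.046972; p = √p² = 9.646086; φ = atan2(−cos α − cos β, d + sin α + sin β) − atan2(−2, p) = 0.122623 rad; t = (φ − α) mod 2π = 4.644618 rad, q = (φ − β) mod 2π = 0.228935 rad → L = 4.63·(4.644618 + 9.646086 + 0.228935) = 4.63·14.519640 = 67.225932 m
RSL: p² = d² − 2 + 2cos(α−β) − 2d(sin α + sin β) = 61.719073; p = √p² = 7.856149; φ = atan2(cos α + cos β, d − sin α − sin β) − atan2(2, p) = -0.149805 rad; t = (α − φ) mod 2π = 1.910995 rad, q = (β − φ) mod 2π = 0.043493 rad → L = 4.63·(1.910995 + 7.856149 + 0.043493) = 4.63·9.810637 = 45.423247 m
RLR: c = (6 − d² + 2cos(α−β) + 2d(sin α − sin β))/8 = -6.886619, |c| > 1 → infeasible
LRL: c = (6 − d² + 2cos(α−β) − 2d(sin α − sin β))/8 = -11.751509, |c| > 1 → infeasible
Shortest: RSL with L = 45.423247 m ≈ 45.4232 m
Convert RSL to answer units (arcs ×180/π): t = 1.910995·180/π = 109.4919°, p = ρ·p = 4.63·7.856149 = 36.3740 m, q = 0.043493·180/π = 2.4919°, L = 45.4232 m.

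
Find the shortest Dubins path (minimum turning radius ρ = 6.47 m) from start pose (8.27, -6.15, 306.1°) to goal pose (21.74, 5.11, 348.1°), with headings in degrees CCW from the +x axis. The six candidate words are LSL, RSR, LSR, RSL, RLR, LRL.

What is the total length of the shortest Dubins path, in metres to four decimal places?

54.5689 m

Let ψ = atan2(Δy, Δx) = atan2(11.26, 13.47) = 39.8933° be the start→goal bearing.
Normalize: d = |goal − start| / ρ = 17.556438/6.47 = 2.713514, α = (θ_start − ψ) mod 360° = 266.2067° = 4.646183 rad, β = (θ_goal − ψ) mod 360° = 308.2067° = 5.379221 rad.
Common terms: sin α = -0.997809, cos α = -0.066158, sin β = -0.785785, cos β = 0.618500, cos(α−β) = 0.743145, d² = 7.363160. Work in radians in the unit-radius frame; every candidate has L = ρ·(t + p + q).
LSL: p² = 2 + d² − 2cos(α−β) + 2d(sin α − sin β) = 6.726208; p = √p² = 2.593493; φ = atan2(cos β − cos α, d + sin α − sin β) = 0.267157 rad; t = (φ − α) mod 2π = 1.904159 rad, q = (β − φ) mod 2π = 5.112064 rad → L = 6.47·(1.904159 + 2.593493 + 5.112064) = 6.47·9.609717 = 62.174869 m
RSR: p² = 2 + d² − 2cos(α−β) + 2d(sin β − sin α) = 9.027533; p = √p² = 3.004585; φ = atan2(cos α − cos β, d − sin α + sin β) = -0.229891 rad; t = (α − φ) mod 2π = 4.876074 rad, q = (φ − β) mod 2π = 0.674073 rad → L = 6.47·(4.876074 + 3.004585 + 0.674073) = 6.47·8.554732 = 55.349118 m
LSR: p² = d² − 2 + 2cos(α−β) + 2d(sin α + sin β) = -2.830166 < 0 → infeasible
RSL: p² = d² − 2 + 2cos(α−β) − 2d(sin α + sin β) = 16.529065; p = √p² = 4.065595; φ = atan2(cos α + cos β, d − sin α − sin β) − atan2(2, p) = -0.334963 rad; t = (α − φ) mod 2π = 4.981147 rad, q = (β − φ) mod 2π = 5.714185 rad → L = 6.47·(4.981147 + 4.065595 + 5.714185) = 6.47·14.760927 = 95.503196 m
RLR: c = (6 − d² + 2cos(α−β) + 2d(sin α − sin β))/8 = -0.128442; p = 2π − arccos c = 4.583592 rad; φ = atan2(cos α − cos β, d − sin α + sin β) = -0.229891 rad; t = (α − φ + p/2) mod 2π = 0.884684 rad, q = (α − β − t + p) mod 2π = 2.965869 rad → L = 6.47·(0.884684 + 4.583592 + 2.965869) = 6.47·8.434145 = 54.568917 m
LRL: c = (6 − d² + 2cos(α−β) − 2d(sin α − sin β))/8 = 0.159224; p = 2π − arccos c = 4.872294 rad; φ = atan2(cos β − cos α, d + sin α − sin β) = 0.267157 rad; t = (φ − α + p/2) mod 2π = 4.340306 rad, q = (β − α − t + p) mod 2π = 1.265026 rad → L = 6.47·(4.340306 + 4.872294 + 1.265026) = 6.47·10.477625 = 67.790237 m
Shortest: RLR with L = 54.568917 m ≈ 54.5689 m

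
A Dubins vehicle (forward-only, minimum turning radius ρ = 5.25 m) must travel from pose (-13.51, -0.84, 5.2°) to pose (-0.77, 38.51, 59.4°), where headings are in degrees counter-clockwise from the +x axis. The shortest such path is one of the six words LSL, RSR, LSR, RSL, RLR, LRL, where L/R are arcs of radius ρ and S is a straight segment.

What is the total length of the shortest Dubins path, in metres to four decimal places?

Let ψ = atan2(Δy, Δx) = atan2(39.35, 12.74) = 72.0601° be the start→goal bearing.
Normalize: d = |goal − start| / ρ = 41.360973/5.25 = 7.878281, α = (θ_start − ψ) mod 360° = 293.1399° = 5.116257 rad, β = (θ_goal − ψ) mod 360° = 347.3399° = 6.062226 rad.
Common terms: sin α = -0.919548, cos α = 0.392978, sin β = -0.219166, cos β = 0.975688, cos(α−β) = 0.584958, d² = 62.067305. Work in radians in the unit-radius frame; every candidate has L = ρ·(t + p + q).
LSL: p² = 2 + d² − 2cos(α−β) + 2d(sin α − sin β) = 51.861784; p = √p² = 7.201513; φ = atan2(cos β − cos α, d + sin α − sin β) = 0.081003 rad; t = (φ − α) mod 2π = 1.247932 rad, q = (β − φ) mod 2π = 5.981222 rad → L = 5.25·(1.247932 + 7.201513 + 5.981222) = 5.25·14.430666 = 75.760998 m
RSR: p² = 2 + d² − 2cos(α−β) + 2d(sin β − sin α) = 73.932996; p = √p² = 8.598430; φ = atan2(cos α − cos β, d − sin α + sin β) = -0.067821 rad; t = (α − φ) mod 2π = 5.184078 rad, q = (φ − β) mod 2π = 0.153139 rad → L = 5.25·(5.184078 + 8.598430 + 0.153139) = 5.25·13.935647 = 73.162145 m
LSR: p² = d² − 2 + 2cos(α−β) + 2d(sin α + sin β) = 43.295004; p = √p² = 6.579894; φ = atan2(−cos α − cos β, d + sin α + sin β) − atan2(−2, p) = 0.094728 rad; t = (φ − α) mod 2π = 1.261656 rad, q = (φ − β) mod 2π = 0.315688 rad → L = 5.25·(1.261656 + 6.579894 + 0.315688) = 5.25·8.157238 = 42.825498 m
RSL: p² = d² − 2 + 2cos(α−β) − 2d(sin α + sin β) = 79.179437; p = √p² = 8.898283; φ = atan2(cos α + cos β, d − sin α − sin β) − atan2(2, p) = -0.070451 rad; t = (α − φ) mod 2π = 5.186708 rad, q = (β − φ) mod 2π = 6.132676 rad → L = 5.25·(5.186708 + 8.898283 + 6.132676) = 5.25·20.217667 = 106.142752 m
RLR: c = (6 − d² + 2cos(α−β) + 2d(sin α − sin β))/8 = -8.241624, |c| > 1 → infeasible
LRL: c = (6 − d² + 2cos(α−β) − 2d(sin α − sin β))/8 = -5.482723, |c| > 1 → infeasible
Shortest: LSR with L = 42.825498 m ≈ 42.8255 m

42.8255 m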